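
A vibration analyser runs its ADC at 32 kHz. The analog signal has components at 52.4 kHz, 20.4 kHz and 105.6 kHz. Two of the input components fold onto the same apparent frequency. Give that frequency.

11.6 kHz

fs/2 = 16 kHz.
52.4 kHz mod fs = 20.4 kHz.
20.4 kHz > fs/2 = 16 kHz, folds to fs − 20.4 kHz = 11.6 kHz.
20.4 kHz > fs/2 = 16 kHz, folds to fs − 20.4 kHz = 11.6 kHz.
105.6 kHz mod fs = 9.6 kHz.
9.6 kHz ≤ fs/2 = 16 kHz, appears at 9.6 kHz.
20.4 kHz and 52.4 kHz both map to 11.6 kHz.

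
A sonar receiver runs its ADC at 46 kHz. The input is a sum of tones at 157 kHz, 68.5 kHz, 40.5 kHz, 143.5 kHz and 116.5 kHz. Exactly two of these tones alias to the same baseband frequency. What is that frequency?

5.5 kHz

fs/2 = 23 kHz.
157 kHz mod fs = 19 kHz.
19 kHz ≤ fs/2 = 23 kHz, appears at 19 kHz.
68.5 kHz mod fs = 22.5 kHz.
22.5 kHz ≤ fs/2 = 23 kHz, appears at 22.5 kHz.
40.5 kHz > fs/2 = 23 kHz, folds to fs − 40.5 kHz = 5.5 kHz.
143.5 kHz mod fs = 5.5 kHz.
5.5 kHz ≤ fs/2 = 23 kHz, appears at 5.5 kHz.
116.5 kHz mod fs = 24.5 kHz.
24.5 kHz > fs/2 = 23 kHz, folds to fs − 24.5 kHz = 21.5 kHz.
40.5 kHz and 143.5 kHz both map to 5.5 kHz.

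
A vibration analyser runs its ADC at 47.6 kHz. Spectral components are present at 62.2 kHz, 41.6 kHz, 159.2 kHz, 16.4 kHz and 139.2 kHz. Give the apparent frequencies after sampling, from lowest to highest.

3.6 kHz, 6 kHz, 14.6 kHz, 16.4 kHz

fs/2 = 23.8 kHz.
62.2 kHz mod fs = 14.6 kHz.
14.6 kHz ≤ fs/2 = 23.8 kHz, appears at 14.6 kHz.
41.6 kHz > fs/2 = 23.8 kHz, folds to fs − 41.6 kHz = 6 kHz.
159.2 kHz mod fs = 16.4 kHz.
16.4 kHz ≤ fs/2 = 23.8 kHz, appears at 16.4 kHz.
16.4 kHz ≤ fs/2 = 23.8 kHz, passes unchanged.
139.2 kHz mod fs = 44 kHz.
44 kHz > fs/2 = 23.8 kHz, folds to fs − 44 kHz = 3.6 kHz.
Distinct values: {3.6 kHz, 6 kHz, 14.6 kHz, 16.4 kHz}.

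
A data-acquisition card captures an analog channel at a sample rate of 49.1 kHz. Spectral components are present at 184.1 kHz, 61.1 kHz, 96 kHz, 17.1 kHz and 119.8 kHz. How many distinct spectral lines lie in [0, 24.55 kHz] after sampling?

fs/2 = 24.55 kHz.
184.1 kHz mod fs = 36.8 kHz.
36.8 kHz > fs/2 = 24.55 kHz, folds to fs − 36.8 kHz = 12.3 kHz.
61.1 kHz mod fs = 12 kHz.
12 kHz ≤ fs/2 = 24.55 kHz, appears at 12 kHz.
96 kHz mod fs = 46.9 kHz.
46.9 kHz > fs/2 = 24.55 kHz, folds to fs − 46.9 kHz = 2.2 kHz.
17.1 kHz ≤ fs/2 = 24.55 kHz, passes unchanged.
119.8 kHz mod fs = 21.6 kHz.
21.6 kHz ≤ fs/2 = 24.55 kHz, appears at 21.6 kHz.
Distinct values: {2.2 kHz, 12 kHz, 12.3 kHz, 17.1 kHz, 21.6 kHz} → 5.

5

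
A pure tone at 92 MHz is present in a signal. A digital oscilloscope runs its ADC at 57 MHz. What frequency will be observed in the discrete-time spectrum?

92 MHz mod fs = 35 MHz.
35 MHz > fs/2 = 28.5 MHz, folds to fs − 35 MHz = 22 MHz.

22 MHz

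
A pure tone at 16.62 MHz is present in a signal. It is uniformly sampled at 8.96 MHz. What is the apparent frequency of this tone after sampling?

16.62 MHz mod fs = 7.66 MHz.
7.66 MHz > fs/2 = 4.48 MHz, folds to fs − 7.66 MHz = 1.3 MHz.

1.3 MHz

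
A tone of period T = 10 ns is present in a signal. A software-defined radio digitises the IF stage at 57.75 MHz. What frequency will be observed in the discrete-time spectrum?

T = 10 ns → f = 1/T = 100 MHz.
100 MHz mod fs = 42.25 MHz.
42.25 MHz > fs/2 = 28.875 MHz, folds to fs − 42.25 MHz = 15.5 MHz.

15.5 MHz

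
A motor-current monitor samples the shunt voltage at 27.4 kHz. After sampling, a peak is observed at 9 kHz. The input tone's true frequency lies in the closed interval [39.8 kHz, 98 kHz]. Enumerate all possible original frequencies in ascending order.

Frequencies that alias to 9 kHz are k·fs ± 9 kHz for integer k ≥ 0.
k=0: 9 kHz.
k=1: 18.4 kHz, 36.4 kHz.
k=2: 45.8 kHz, 63.8 kHz.
k=3: 73.2 kHz, 91.2 kHz.
k=4: 100.6 kHz, 118.6 kHz.
Within [39.8 kHz, 98 kHz]: 45.8 kHz, 63.8 kHz, 73.2 kHz, 91.2 kHz.

45.8 kHz, 63.8 kHz, 73.2 kHz, 91.2 kHz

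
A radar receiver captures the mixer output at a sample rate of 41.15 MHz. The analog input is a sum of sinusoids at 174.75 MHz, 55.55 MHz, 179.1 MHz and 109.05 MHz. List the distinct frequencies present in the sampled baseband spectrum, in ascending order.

fs/2 = 20.575 MHz.
174.75 MHz mod fs = 10.15 MHz.
10.15 MHz ≤ fs/2 = 20.575 MHz, appears at 10.15 MHz.
55.55 MHz mod fs = 14.4 MHz.
14.4 MHz ≤ fs/2 = 20.575 MHz, appears at 14.4 MHz.
179.1 MHz mod fs = 14.5 MHz.
14.5 MHz ≤ fs/2 = 20.575 MHz, appears at 14.5 MHz.
109.05 MHz mod fs = 26.75 MHz.
26.75 MHz > fs/2 = 20.575 MHz, folds to fs − 26.75 MHz = 14.4 MHz.
Distinct values: {10.15 MHz, 14.4 MHz, 14.5 MHz}.

10.15 MHz, 14.4 MHz, 14.5 MHz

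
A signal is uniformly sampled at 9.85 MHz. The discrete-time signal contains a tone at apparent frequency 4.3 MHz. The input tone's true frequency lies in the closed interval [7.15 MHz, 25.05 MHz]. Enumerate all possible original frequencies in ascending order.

14.15 MHz, 15.4 MHz, 24 MHz

Frequencies that alias to 4.3 MHz are k·fs ± 4.3 MHz for integer k ≥ 0.
k=0: 4.3 MHz.
k=1: 5.55 MHz, 14.15 MHz.
k=2: 15.4 MHz, 24 MHz.
k=3: 25.25 MHz, 33.85 MHz.
Within [7.15 MHz, 25.05 MHz]: 14.15 MHz, 15.4 MHz, 24 MHz.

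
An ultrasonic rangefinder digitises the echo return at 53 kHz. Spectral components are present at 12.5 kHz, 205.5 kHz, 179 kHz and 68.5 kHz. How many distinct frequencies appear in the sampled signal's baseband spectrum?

fs/2 = 26.5 kHz.
12.5 kHz ≤ fs/2 = 26.5 kHz, passes unchanged.
205.5 kHz mod fs = 46.5 kHz.
46.5 kHz > fs/2 = 26.5 kHz, folds to fs − 46.5 kHz = 6.5 kHz.
179 kHz mod fs = 20 kHz.
20 kHz ≤ fs/2 = 26.5 kHz, appears at 20 kHz.
68.5 kHz mod fs = 15.5 kHz.
15.5 kHz ≤ fs/2 = 26.5 kHz, appears at 15.5 kHz.
Distinct values: {6.5 kHz, 12.5 kHz, 15.5 kHz, 20 kHz} → 4.

4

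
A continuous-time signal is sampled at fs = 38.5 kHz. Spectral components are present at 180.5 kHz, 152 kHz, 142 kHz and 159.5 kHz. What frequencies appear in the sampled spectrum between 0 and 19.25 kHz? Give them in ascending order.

fs/2 = 19.25 kHz.
180.5 kHz mod fs = 26.5 kHz.
26.5 kHz > fs/2 = 19.25 kHz, folds to fs − 26.5 kHz = 12 kHz.
152 kHz mod fs = 36.5 kHz.
36.5 kHz > fs/2 = 19.25 kHz, folds to fs − 36.5 kHz = 2 kHz.
142 kHz mod fs = 26.5 kHz.
26.5 kHz > fs/2 = 19.25 kHz, folds to fs − 26.5 kHz = 12 kHz.
159.5 kHz mod fs = 5.5 kHz.
5.5 kHz ≤ fs/2 = 19.25 kHz, appears at 5.5 kHz.
Distinct values: {2 kHz, 5.5 kHz, 12 kHz}.

2 kHz, 5.5 kHz, 12 kHz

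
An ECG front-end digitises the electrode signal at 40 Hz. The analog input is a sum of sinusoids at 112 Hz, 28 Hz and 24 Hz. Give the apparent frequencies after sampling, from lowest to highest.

8 Hz, 12 Hz, 16 Hz

fs/2 = 20 Hz.
112 Hz mod fs = 32 Hz.
32 Hz > fs/2 = 20 Hz, folds to fs − 32 Hz = 8 Hz.
28 Hz > fs/2 = 20 Hz, folds to fs − 28 Hz = 12 Hz.
24 Hz > fs/2 = 20 Hz, folds to fs − 24 Hz = 16 Hz.
Distinct values: {8 Hz, 12 Hz, 16 Hz}.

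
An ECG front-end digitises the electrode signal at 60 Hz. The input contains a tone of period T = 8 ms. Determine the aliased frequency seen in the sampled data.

5 Hz

T = 8 ms → f = 1/T = 125 Hz.
125 Hz mod fs = 5 Hz.
5 Hz ≤ fs/2 = 30 Hz, appears at 5 Hz.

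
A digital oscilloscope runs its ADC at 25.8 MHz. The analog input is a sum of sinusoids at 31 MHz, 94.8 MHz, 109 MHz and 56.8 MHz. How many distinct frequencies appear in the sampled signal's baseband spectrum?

3

fs/2 = 12.9 MHz.
31 MHz mod fs = 5.2 MHz.
5.2 MHz ≤ fs/2 = 12.9 MHz, appears at 5.2 MHz.
94.8 MHz mod fs = 17.4 MHz.
17.4 MHz > fs/2 = 12.9 MHz, folds to fs − 17.4 MHz = 8.4 MHz.
109 MHz mod fs = 5.8 MHz.
5.8 MHz ≤ fs/2 = 12.9 MHz, appears at 5.8 MHz.
56.8 MHz mod fs = 5.2 MHz.
5.2 MHz ≤ fs/2 = 12.9 MHz, appears at 5.2 MHz.
Distinct values: {5.2 MHz, 5.8 MHz, 8.4 MHz} → 3.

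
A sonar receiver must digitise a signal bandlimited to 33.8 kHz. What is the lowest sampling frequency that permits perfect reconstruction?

67.6 kHz

Nyquist rate = 2 × 33.8 kHz = 67.6 kHz.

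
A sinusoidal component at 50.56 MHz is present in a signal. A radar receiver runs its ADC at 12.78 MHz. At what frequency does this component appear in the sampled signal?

0.56 MHz

50.56 MHz mod fs = 12.22 MHz.
12.22 MHz > fs/2 = 6.39 MHz, folds to fs − 12.22 MHz = 0.56 MHz.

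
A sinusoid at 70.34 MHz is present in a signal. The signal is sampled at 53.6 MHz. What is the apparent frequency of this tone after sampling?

70.34 MHz mod fs = 16.74 MHz.
16.74 MHz ≤ fs/2 = 26.8 MHz, appears at 16.74 MHz.

16.74 MHz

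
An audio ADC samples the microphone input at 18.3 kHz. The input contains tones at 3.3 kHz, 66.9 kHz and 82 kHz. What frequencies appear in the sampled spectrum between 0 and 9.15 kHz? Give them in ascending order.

3.3 kHz, 6.3 kHz, 8.8 kHz

fs/2 = 9.15 kHz.
3.3 kHz ≤ fs/2 = 9.15 kHz, passes unchanged.
66.9 kHz mod fs = 12 kHz.
12 kHz > fs/2 = 9.15 kHz, folds to fs − 12 kHz = 6.3 kHz.
82 kHz mod fs = 8.8 kHz.
8.8 kHz ≤ fs/2 = 9.15 kHz, appears at 8.8 kHz.
Distinct values: {3.3 kHz, 6.3 kHz, 8.8 kHz}.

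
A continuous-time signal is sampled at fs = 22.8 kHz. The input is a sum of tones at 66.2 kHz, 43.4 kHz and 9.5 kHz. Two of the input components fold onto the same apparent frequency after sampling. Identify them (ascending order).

43.4 kHz, 66.2 kHz

fs/2 = 11.4 kHz.
66.2 kHz mod fs = 20.6 kHz.
20.6 kHz > fs/2 = 11.4 kHz, folds to fs − 20.6 kHz = 2.2 kHz.
43.4 kHz mod fs = 20.6 kHz.
20.6 kHz > fs/2 = 11.4 kHz, folds to fs − 20.6 kHz = 2.2 kHz.
9.5 kHz ≤ fs/2 = 11.4 kHz, passes unchanged.
43.4 kHz and 66.2 kHz both map to 2.2 kHz.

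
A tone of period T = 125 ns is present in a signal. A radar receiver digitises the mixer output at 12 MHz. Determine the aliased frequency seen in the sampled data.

T = 125 ns → f = 1/T = 8 MHz.
8 MHz > fs/2 = 6 MHz, folds to fs − 8 MHz = 4 MHz.

4 MHz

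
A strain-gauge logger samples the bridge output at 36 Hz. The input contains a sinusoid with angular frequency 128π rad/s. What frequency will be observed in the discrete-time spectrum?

8 Hz

ω = 128π rad/s → f = ω/(2π) = 64 Hz.
64 Hz mod fs = 28 Hz.
28 Hz > fs/2 = 18 Hz, folds to fs − 28 Hz = 8 Hz.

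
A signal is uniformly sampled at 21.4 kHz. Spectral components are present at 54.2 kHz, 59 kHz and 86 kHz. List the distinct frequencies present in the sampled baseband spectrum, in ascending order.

0.4 kHz, 5.2 kHz, 10 kHz

fs/2 = 10.7 kHz.
54.2 kHz mod fs = 11.4 kHz.
11.4 kHz > fs/2 = 10.7 kHz, folds to fs − 11.4 kHz = 10 kHz.
59 kHz mod fs = 16.2 kHz.
16.2 kHz > fs/2 = 10.7 kHz, folds to fs − 16.2 kHz = 5.2 kHz.
86 kHz mod fs = 0.4 kHz.
0.4 kHz ≤ fs/2 = 10.7 kHz, appears at 0.4 kHz.
Distinct values: {0.4 kHz, 5.2 kHz, 10 kHz}.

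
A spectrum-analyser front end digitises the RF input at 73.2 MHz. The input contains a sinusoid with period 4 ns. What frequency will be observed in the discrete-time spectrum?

30.4 MHz

T = 4 ns → f = 1/T = 250 MHz.
250 MHz mod fs = 30.4 MHz.
30.4 MHz ≤ fs/2 = 36.6 MHz, appears at 30.4 MHz.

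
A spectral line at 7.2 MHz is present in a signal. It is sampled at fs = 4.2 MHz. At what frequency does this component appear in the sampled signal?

1.2 MHz

7.2 MHz mod fs = 3 MHz.
3 MHz > fs/2 = 2.1 MHz, folds to fs − 3 MHz = 1.2 MHz.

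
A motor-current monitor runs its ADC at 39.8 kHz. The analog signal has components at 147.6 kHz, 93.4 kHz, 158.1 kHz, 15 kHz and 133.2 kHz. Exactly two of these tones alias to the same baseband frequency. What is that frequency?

13.8 kHz

fs/2 = 19.9 kHz.
147.6 kHz mod fs = 28.2 kHz.
28.2 kHz > fs/2 = 19.9 kHz, folds to fs − 28.2 kHz = 11.6 kHz.
93.4 kHz mod fs = 13.8 kHz.
13.8 kHz ≤ fs/2 = 19.9 kHz, appears at 13.8 kHz.
158.1 kHz mod fs = 38.7 kHz.
38.7 kHz > fs/2 = 19.9 kHz, folds to fs − 38.7 kHz = 1.1 kHz.
15 kHz ≤ fs/2 = 19.9 kHz, passes unchanged.
133.2 kHz mod fs = 13.8 kHz.
13.8 kHz ≤ fs/2 = 19.9 kHz, appears at 13.8 kHz.
93.4 kHz and 133.2 kHz both map to 13.8 kHz.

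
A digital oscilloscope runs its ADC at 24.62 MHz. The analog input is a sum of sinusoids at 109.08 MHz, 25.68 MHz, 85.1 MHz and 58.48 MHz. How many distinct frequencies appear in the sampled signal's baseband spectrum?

fs/2 = 12.31 MHz.
109.08 MHz mod fs = 10.6 MHz.
10.6 MHz ≤ fs/2 = 12.31 MHz, appears at 10.6 MHz.
25.68 MHz mod fs = 1.06 MHz.
1.06 MHz ≤ fs/2 = 12.31 MHz, appears at 1.06 MHz.
85.1 MHz mod fs = 11.24 MHz.
11.24 MHz ≤ fs/2 = 12.31 MHz, appears at 11.24 MHz.
58.48 MHz mod fs = 9.24 MHz.
9.24 MHz ≤ fs/2 = 12.31 MHz, appears at 9.24 MHz.
Distinct values: {1.06 MHz, 9.24 MHz, 10.6 MHz, 11.24 MHz} → 4.

4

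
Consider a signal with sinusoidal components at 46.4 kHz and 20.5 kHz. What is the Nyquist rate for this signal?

92.8 kHz

Highest-frequency component: 46.4 kHz.
Nyquist rate = 2 × 46.4 kHz = 92.8 kHz.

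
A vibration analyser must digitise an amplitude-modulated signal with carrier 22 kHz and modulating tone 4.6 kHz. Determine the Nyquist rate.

53.2 kHz

AM sidebands sit at fc ± fm = 17.4 kHz and 26.6 kHz.
Highest-frequency component: 26.6 kHz.
Nyquist rate = 2 × 26.6 kHz = 53.2 kHz.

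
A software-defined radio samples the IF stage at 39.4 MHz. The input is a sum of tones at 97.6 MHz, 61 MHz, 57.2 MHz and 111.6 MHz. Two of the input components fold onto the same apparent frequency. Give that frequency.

fs/2 = 19.7 MHz.
97.6 MHz mod fs = 18.8 MHz.
18.8 MHz ≤ fs/2 = 19.7 MHz, appears at 18.8 MHz.
61 MHz mod fs = 21.6 MHz.
21.6 MHz > fs/2 = 19.7 MHz, folds to fs − 21.6 MHz = 17.8 MHz.
57.2 MHz mod fs = 17.8 MHz.
17.8 MHz ≤ fs/2 = 19.7 MHz, appears at 17.8 MHz.
111.6 MHz mod fs = 32.8 MHz.
32.8 MHz > fs/2 = 19.7 MHz, folds to fs − 32.8 MHz = 6.6 MHz.
57.2 MHz and 61 MHz both map to 17.8 MHz.

17.8 MHz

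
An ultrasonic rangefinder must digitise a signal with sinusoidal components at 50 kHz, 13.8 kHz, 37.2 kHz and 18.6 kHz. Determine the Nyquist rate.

Highest-frequency component: 50 kHz.
Nyquist rate = 2 × 50 kHz = 100 kHz.

100 kHz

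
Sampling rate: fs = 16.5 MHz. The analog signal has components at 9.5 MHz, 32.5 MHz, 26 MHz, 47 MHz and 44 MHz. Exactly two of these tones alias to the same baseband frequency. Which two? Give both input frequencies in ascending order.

fs/2 = 8.25 MHz.
9.5 MHz > fs/2 = 8.25 MHz, folds to fs − 9.5 MHz = 7 MHz.
32.5 MHz mod fs = 16 MHz.
16 MHz > fs/2 = 8.25 MHz, folds to fs − 16 MHz = 0.5 MHz.
26 MHz mod fs = 9.5 MHz.
9.5 MHz > fs/2 = 8.25 MHz, folds to fs − 9.5 MHz = 7 MHz.
47 MHz mod fs = 14 MHz.
14 MHz > fs/2 = 8.25 MHz, folds to fs − 14 MHz = 2.5 MHz.
44 MHz mod fs = 11 MHz.
11 MHz > fs/2 = 8.25 MHz, folds to fs − 11 MHz = 5.5 MHz.
9.5 MHz and 26 MHz both map to 7 MHz.

9.5 MHz, 26 MHz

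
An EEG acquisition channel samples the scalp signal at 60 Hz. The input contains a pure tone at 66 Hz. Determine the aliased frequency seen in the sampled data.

6 Hz

66 Hz mod fs = 6 Hz.
6 Hz ≤ fs/2 = 30 Hz, appears at 6 Hz.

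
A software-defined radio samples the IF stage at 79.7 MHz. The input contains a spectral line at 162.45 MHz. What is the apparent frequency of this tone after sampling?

162.45 MHz mod fs = 3.05 MHz.
3.05 MHz ≤ fs/2 = 39.85 MHz, appears at 3.05 MHz.

3.05 MHz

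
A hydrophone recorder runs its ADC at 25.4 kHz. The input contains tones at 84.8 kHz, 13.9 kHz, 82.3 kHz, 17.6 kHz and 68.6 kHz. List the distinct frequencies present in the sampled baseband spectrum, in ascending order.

6.1 kHz, 7.6 kHz, 7.8 kHz, 8.6 kHz, 11.5 kHz

fs/2 = 12.7 kHz.
84.8 kHz mod fs = 8.6 kHz.
8.6 kHz ≤ fs/2 = 12.7 kHz, appears at 8.6 kHz.
13.9 kHz > fs/2 = 12.7 kHz, folds to fs − 13.9 kHz = 11.5 kHz.
82.3 kHz mod fs = 6.1 kHz.
6.1 kHz ≤ fs/2 = 12.7 kHz, appears at 6.1 kHz.
17.6 kHz > fs/2 = 12.7 kHz, folds to fs − 17.6 kHz = 7.8 kHz.
68.6 kHz mod fs = 17.8 kHz.
17.8 kHz > fs/2 = 12.7 kHz, folds to fs − 17.8 kHz = 7.6 kHz.
Distinct values: {6.1 kHz, 7.6 kHz, 7.8 kHz, 8.6 kHz, 11.5 kHz}.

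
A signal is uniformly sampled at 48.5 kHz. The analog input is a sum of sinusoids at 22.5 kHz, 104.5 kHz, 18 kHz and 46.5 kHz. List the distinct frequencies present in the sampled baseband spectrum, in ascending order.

2 kHz, 7.5 kHz, 18 kHz, 22.5 kHz

fs/2 = 24.25 kHz.
22.5 kHz ≤ fs/2 = 24.25 kHz, passes unchanged.
104.5 kHz mod fs = 7.5 kHz.
7.5 kHz ≤ fs/2 = 24.25 kHz, appears at 7.5 kHz.
18 kHz ≤ fs/2 = 24.25 kHz, passes unchanged.
46.5 kHz > fs/2 = 24.25 kHz, folds to fs − 46.5 kHz = 2 kHz.
Distinct values: {2 kHz, 7.5 kHz, 18 kHz, 22.5 kHz}.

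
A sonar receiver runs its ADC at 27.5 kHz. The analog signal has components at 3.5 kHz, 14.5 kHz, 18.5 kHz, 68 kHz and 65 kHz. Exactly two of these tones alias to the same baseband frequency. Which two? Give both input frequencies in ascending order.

fs/2 = 13.75 kHz.
3.5 kHz ≤ fs/2 = 13.75 kHz, passes unchanged.
14.5 kHz > fs/2 = 13.75 kHz, folds to fs − 14.5 kHz = 13 kHz.
18.5 kHz > fs/2 = 13.75 kHz, folds to fs − 18.5 kHz = 9 kHz.
68 kHz mod fs = 13 kHz.
13 kHz ≤ fs/2 = 13.75 kHz, appears at 13 kHz.
65 kHz mod fs = 10 kHz.
10 kHz ≤ fs/2 = 13.75 kHz, appears at 10 kHz.
14.5 kHz and 68 kHz both map to 13 kHz.

14.5 kHz, 68 kHz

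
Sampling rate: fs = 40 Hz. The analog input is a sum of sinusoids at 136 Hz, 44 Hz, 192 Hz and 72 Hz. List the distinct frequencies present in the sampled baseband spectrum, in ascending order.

4 Hz, 8 Hz, 16 Hz

fs/2 = 20 Hz.
136 Hz mod fs = 16 Hz.
16 Hz ≤ fs/2 = 20 Hz, appears at 16 Hz.
44 Hz mod fs = 4 Hz.
4 Hz ≤ fs/2 = 20 Hz, appears at 4 Hz.
192 Hz mod fs = 32 Hz.
32 Hz > fs/2 = 20 Hz, folds to fs − 32 Hz = 8 Hz.
72 Hz mod fs = 32 Hz.
32 Hz > fs/2 = 20 Hz, folds to fs − 32 Hz = 8 Hz.
Distinct values: {4 Hz, 8 Hz, 16 Hz}.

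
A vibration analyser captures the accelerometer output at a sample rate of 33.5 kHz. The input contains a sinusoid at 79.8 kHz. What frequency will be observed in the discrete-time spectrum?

79.8 kHz mod fs = 12.8 kHz.
12.8 kHz ≤ fs/2 = 16.75 kHz, appears at 12.8 kHz.

12.8 kHz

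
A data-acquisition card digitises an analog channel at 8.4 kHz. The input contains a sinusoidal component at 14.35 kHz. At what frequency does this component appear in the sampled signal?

2.45 kHz

14.35 kHz mod fs = 5.95 kHz.
5.95 kHz > fs/2 = 4.2 kHz, folds to fs − 5.95 kHz = 2.45 kHz.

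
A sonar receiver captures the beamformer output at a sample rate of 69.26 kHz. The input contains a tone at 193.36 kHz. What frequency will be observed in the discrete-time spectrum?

14.42 kHz

193.36 kHz mod fs = 54.84 kHz.
54.84 kHz > fs/2 = 34.63 kHz, folds to fs − 54.84 kHz = 14.42 kHz.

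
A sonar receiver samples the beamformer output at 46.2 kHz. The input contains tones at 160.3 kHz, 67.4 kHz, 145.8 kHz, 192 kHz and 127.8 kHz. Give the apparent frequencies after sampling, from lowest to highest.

7.2 kHz, 10.8 kHz, 21.2 kHz, 21.7 kHz

fs/2 = 23.1 kHz.
160.3 kHz mod fs = 21.7 kHz.
21.7 kHz ≤ fs/2 = 23.1 kHz, appears at 21.7 kHz.
67.4 kHz mod fs = 21.2 kHz.
21.2 kHz ≤ fs/2 = 23.1 kHz, appears at 21.2 kHz.
145.8 kHz mod fs = 7.2 kHz.
7.2 kHz ≤ fs/2 = 23.1 kHz, appears at 7.2 kHz.
192 kHz mod fs = 7.2 kHz.
7.2 kHz ≤ fs/2 = 23.1 kHz, appears at 7.2 kHz.
127.8 kHz mod fs = 35.4 kHz.
35.4 kHz > fs/2 = 23.1 kHz, folds to fs − 35.4 kHz = 10.8 kHz.
Distinct values: {7.2 kHz, 10.8 kHz, 21.2 kHz, 21.7 kHz}.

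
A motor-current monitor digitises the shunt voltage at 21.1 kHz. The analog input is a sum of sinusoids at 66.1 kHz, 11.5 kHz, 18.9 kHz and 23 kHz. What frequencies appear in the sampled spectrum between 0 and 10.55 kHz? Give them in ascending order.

1.9 kHz, 2.2 kHz, 2.8 kHz, 9.6 kHz

fs/2 = 10.55 kHz.
66.1 kHz mod fs = 2.8 kHz.
2.8 kHz ≤ fs/2 = 10.55 kHz, appears at 2.8 kHz.
11.5 kHz > fs/2 = 10.55 kHz, folds to fs − 11.5 kHz = 9.6 kHz.
18.9 kHz > fs/2 = 10.55 kHz, folds to fs − 18.9 kHz = 2.2 kHz.
23 kHz mod fs = 1.9 kHz.
1.9 kHz ≤ fs/2 = 10.55 kHz, appears at 1.9 kHz.
Distinct values: {1.9 kHz, 2.2 kHz, 2.8 kHz, 9.6 kHz}.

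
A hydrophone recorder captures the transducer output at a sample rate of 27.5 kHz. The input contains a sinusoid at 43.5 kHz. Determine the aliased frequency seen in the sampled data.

11.5 kHz

43.5 kHz mod fs = 16 kHz.
16 kHz > fs/2 = 13.75 kHz, folds to fs − 16 kHz = 11.5 kHz.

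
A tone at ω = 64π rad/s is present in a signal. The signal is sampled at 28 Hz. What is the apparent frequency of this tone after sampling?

ω = 64π rad/s → f = ω/(2π) = 32 Hz.
32 Hz mod fs = 4 Hz.
4 Hz ≤ fs/2 = 14 Hz, appears at 4 Hz.

4 Hz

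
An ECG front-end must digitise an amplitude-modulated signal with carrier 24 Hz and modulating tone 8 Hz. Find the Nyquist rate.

AM sidebands sit at fc ± fm = 16 Hz and 32 Hz.
Highest-frequency component: 32 Hz.
Nyquist rate = 2 × 32 Hz = 64 Hz.

64 Hz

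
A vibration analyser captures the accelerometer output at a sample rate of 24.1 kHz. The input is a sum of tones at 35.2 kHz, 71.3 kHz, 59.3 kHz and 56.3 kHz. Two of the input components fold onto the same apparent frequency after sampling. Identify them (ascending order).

fs/2 = 12.05 kHz.
35.2 kHz mod fs = 11.1 kHz.
11.1 kHz ≤ fs/2 = 12.05 kHz, appears at 11.1 kHz.
71.3 kHz mod fs = 23.1 kHz.
23.1 kHz > fs/2 = 12.05 kHz, folds to fs − 23.1 kHz = 1 kHz.
59.3 kHz mod fs = 11.1 kHz.
11.1 kHz ≤ fs/2 = 12.05 kHz, appears at 11.1 kHz.
56.3 kHz mod fs = 8.1 kHz.
8.1 kHz ≤ fs/2 = 12.05 kHz, appears at 8.1 kHz.
35.2 kHz and 59.3 kHz both map to 11.1 kHz.

35.2 kHz, 59.3 kHz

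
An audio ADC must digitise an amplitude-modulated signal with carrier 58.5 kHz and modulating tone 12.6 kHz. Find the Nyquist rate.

142.2 kHz

AM sidebands sit at fc ± fm = 45.9 kHz and 71.1 kHz.
Highest-frequency component: 71.1 kHz.
Nyquist rate = 2 × 71.1 kHz = 142.2 kHz.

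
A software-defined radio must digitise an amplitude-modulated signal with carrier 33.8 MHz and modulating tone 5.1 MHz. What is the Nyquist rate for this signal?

AM sidebands sit at fc ± fm = 28.7 MHz and 38.9 MHz.
Highest-frequency component: 38.9 MHz.
Nyquist rate = 2 × 38.9 MHz = 77.8 MHz.

77.8 MHz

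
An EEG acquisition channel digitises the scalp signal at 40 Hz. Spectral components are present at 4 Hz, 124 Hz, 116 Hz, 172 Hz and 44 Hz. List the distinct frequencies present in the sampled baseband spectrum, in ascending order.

fs/2 = 20 Hz.
4 Hz ≤ fs/2 = 20 Hz, passes unchanged.
124 Hz mod fs = 4 Hz.
4 Hz ≤ fs/2 = 20 Hz, appears at 4 Hz.
116 Hz mod fs = 36 Hz.
36 Hz > fs/2 = 20 Hz, folds to fs − 36 Hz = 4 Hz.
172 Hz mod fs = 12 Hz.
12 Hz ≤ fs/2 = 20 Hz, appears at 12 Hz.
44 Hz mod fs = 4 Hz.
4 Hz ≤ fs/2 = 20 Hz, appears at 4 Hz.
Distinct values: {4 Hz, 12 Hz}.

4 Hz, 12 Hz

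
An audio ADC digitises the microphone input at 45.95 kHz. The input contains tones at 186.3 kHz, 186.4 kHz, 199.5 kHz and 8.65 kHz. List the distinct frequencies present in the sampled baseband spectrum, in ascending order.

fs/2 = 22.975 kHz.
186.3 kHz mod fs = 2.5 kHz.
2.5 kHz ≤ fs/2 = 22.975 kHz, appears at 2.5 kHz.
186.4 kHz mod fs = 2.6 kHz.
2.6 kHz ≤ fs/2 = 22.975 kHz, appears at 2.6 kHz.
199.5 kHz mod fs = 15.7 kHz.
15.7 kHz ≤ fs/2 = 22.975 kHz, appears at 15.7 kHz.
8.65 kHz ≤ fs/2 = 22.975 kHz, passes unchanged.
Distinct values: {2.5 kHz, 2.6 kHz, 8.65 kHz, 15.7 kHz}.

2.5 kHz, 2.6 kHz, 8.65 kHz, 15.7 kHz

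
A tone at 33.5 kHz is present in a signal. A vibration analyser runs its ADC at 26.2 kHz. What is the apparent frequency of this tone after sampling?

7.3 kHz

33.5 kHz mod fs = 7.3 kHz.
7.3 kHz ≤ fs/2 = 13.1 kHz, appears at 7.3 kHz.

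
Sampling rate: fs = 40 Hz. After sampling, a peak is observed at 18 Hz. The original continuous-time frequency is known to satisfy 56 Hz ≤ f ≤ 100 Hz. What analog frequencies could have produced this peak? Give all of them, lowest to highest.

58 Hz, 62 Hz, 98 Hz

Frequencies that alias to 18 Hz are k·fs ± 18 Hz for integer k ≥ 0.
k=0: 18 Hz.
k=1: 22 Hz, 58 Hz.
k=2: 62 Hz, 98 Hz.
k=3: 102 Hz, 138 Hz.
Within [56 Hz, 100 Hz]: 58 Hz, 62 Hz, 98 Hz.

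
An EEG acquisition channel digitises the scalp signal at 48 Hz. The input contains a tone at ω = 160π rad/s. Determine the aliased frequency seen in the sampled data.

ω = 160π rad/s → f = ω/(2π) = 80 Hz.
80 Hz mod fs = 32 Hz.
32 Hz > fs/2 = 24 Hz, folds to fs − 32 Hz = 16 Hz.

16 Hz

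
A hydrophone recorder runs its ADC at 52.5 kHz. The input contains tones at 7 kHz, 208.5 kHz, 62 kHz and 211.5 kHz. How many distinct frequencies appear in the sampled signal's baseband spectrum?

fs/2 = 26.25 kHz.
7 kHz ≤ fs/2 = 26.25 kHz, passes unchanged.
208.5 kHz mod fs = 51 kHz.
51 kHz > fs/2 = 26.25 kHz, folds to fs − 51 kHz = 1.5 kHz.
62 kHz mod fs = 9.5 kHz.
9.5 kHz ≤ fs/2 = 26.25 kHz, appears at 9.5 kHz.
211.5 kHz mod fs = 1.5 kHz.
1.5 kHz ≤ fs/2 = 26.25 kHz, appears at 1.5 kHz.
Distinct values: {1.5 kHz, 7 kHz, 9.5 kHz} → 3.

3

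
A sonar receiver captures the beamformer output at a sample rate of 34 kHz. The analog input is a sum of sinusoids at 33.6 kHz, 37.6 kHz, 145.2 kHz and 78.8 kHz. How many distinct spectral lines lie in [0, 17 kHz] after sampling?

fs/2 = 17 kHz.
33.6 kHz > fs/2 = 17 kHz, folds to fs − 33.6 kHz = 0.4 kHz.
37.6 kHz mod fs = 3.6 kHz.
3.6 kHz ≤ fs/2 = 17 kHz, appears at 3.6 kHz.
145.2 kHz mod fs = 9.2 kHz.
9.2 kHz ≤ fs/2 = 17 kHz, appears at 9.2 kHz.
78.8 kHz mod fs = 10.8 kHz.
10.8 kHz ≤ fs/2 = 17 kHz, appears at 10.8 kHz.
Distinct values: {0.4 kHz, 3.6 kHz, 9.2 kHz, 10.8 kHz} → 4.

4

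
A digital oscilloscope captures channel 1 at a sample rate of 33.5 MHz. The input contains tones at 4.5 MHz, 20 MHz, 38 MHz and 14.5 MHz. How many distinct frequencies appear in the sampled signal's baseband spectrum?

3

fs/2 = 16.75 MHz.
4.5 MHz ≤ fs/2 = 16.75 MHz, passes unchanged.
20 MHz > fs/2 = 16.75 MHz, folds to fs − 20 MHz = 13.5 MHz.
38 MHz mod fs = 4.5 MHz.
4.5 MHz ≤ fs/2 = 16.75 MHz, appears at 4.5 MHz.
14.5 MHz ≤ fs/2 = 16.75 MHz, passes unchanged.
Distinct values: {4.5 MHz, 13.5 MHz, 14.5 MHz} → 3.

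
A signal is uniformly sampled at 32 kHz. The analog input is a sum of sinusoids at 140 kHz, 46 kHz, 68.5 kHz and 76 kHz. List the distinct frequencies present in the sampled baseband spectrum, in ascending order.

4.5 kHz, 12 kHz, 14 kHz

fs/2 = 16 kHz.
140 kHz mod fs = 12 kHz.
12 kHz ≤ fs/2 = 16 kHz, appears at 12 kHz.
46 kHz mod fs = 14 kHz.
14 kHz ≤ fs/2 = 16 kHz, appears at 14 kHz.
68.5 kHz mod fs = 4.5 kHz.
4.5 kHz ≤ fs/2 = 16 kHz, appears at 4.5 kHz.
76 kHz mod fs = 12 kHz.
12 kHz ≤ fs/2 = 16 kHz, appears at 12 kHz.
Distinct values: {4.5 kHz, 12 kHz, 14 kHz}.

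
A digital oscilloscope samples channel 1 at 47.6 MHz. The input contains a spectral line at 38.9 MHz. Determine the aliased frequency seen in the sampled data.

8.7 MHz

38.9 MHz > fs/2 = 23.8 MHz, folds to fs − 38.9 MHz = 8.7 MHz.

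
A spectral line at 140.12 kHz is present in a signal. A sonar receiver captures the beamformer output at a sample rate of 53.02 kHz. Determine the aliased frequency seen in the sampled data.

140.12 kHz mod fs = 34.08 kHz.
34.08 kHz > fs/2 = 26.51 kHz, folds to fs − 34.08 kHz = 18.94 kHz.

18.94 kHz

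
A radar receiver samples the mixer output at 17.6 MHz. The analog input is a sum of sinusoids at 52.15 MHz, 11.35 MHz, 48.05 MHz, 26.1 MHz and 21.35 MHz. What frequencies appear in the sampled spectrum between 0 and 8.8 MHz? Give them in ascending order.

0.65 MHz, 3.75 MHz, 4.75 MHz, 6.25 MHz, 8.5 MHz

fs/2 = 8.8 MHz.
52.15 MHz mod fs = 16.95 MHz.
16.95 MHz > fs/2 = 8.8 MHz, folds to fs − 16.95 MHz = 0.65 MHz.
11.35 MHz > fs/2 = 8.8 MHz, folds to fs − 11.35 MHz = 6.25 MHz.
48.05 MHz mod fs = 12.85 MHz.
12.85 MHz > fs/2 = 8.8 MHz, folds to fs − 12.85 MHz = 4.75 MHz.
26.1 MHz mod fs = 8.5 MHz.
8.5 MHz ≤ fs/2 = 8.8 MHz, appears at 8.5 MHz.
21.35 MHz mod fs = 3.75 MHz.
3.75 MHz ≤ fs/2 = 8.8 MHz, appears at 3.75 MHz.
Distinct values: {0.65 MHz, 3.75 MHz, 4.75 MHz, 6.25 MHz, 8.5 MHz}.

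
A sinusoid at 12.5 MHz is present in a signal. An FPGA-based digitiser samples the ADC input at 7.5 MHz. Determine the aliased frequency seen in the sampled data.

2.5 MHz

12.5 MHz mod fs = 5 MHz.
5 MHz > fs/2 = 3.75 MHz, folds to fs − 5 MHz = 2.5 MHz.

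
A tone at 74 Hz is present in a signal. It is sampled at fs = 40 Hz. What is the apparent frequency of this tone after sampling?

74 Hz mod fs = 34 Hz.
34 Hz > fs/2 = 20 Hz, folds to fs − 34 Hz = 6 Hz.

6 Hz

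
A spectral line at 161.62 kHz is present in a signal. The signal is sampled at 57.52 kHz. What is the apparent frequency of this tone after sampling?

161.62 kHz mod fs = 46.58 kHz.
46.58 kHz > fs/2 = 28.76 kHz, folds to fs − 46.58 kHz = 10.94 kHz.

10.94 kHz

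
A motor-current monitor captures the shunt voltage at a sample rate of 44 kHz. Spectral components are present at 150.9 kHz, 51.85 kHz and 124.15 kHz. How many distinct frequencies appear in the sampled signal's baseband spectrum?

fs/2 = 22 kHz.
150.9 kHz mod fs = 18.9 kHz.
18.9 kHz ≤ fs/2 = 22 kHz, appears at 18.9 kHz.
51.85 kHz mod fs = 7.85 kHz.
7.85 kHz ≤ fs/2 = 22 kHz, appears at 7.85 kHz.
124.15 kHz mod fs = 36.15 kHz.
36.15 kHz > fs/2 = 22 kHz, folds to fs − 36.15 kHz = 7.85 kHz.
Distinct values: {7.85 kHz, 18.9 kHz} → 2.

2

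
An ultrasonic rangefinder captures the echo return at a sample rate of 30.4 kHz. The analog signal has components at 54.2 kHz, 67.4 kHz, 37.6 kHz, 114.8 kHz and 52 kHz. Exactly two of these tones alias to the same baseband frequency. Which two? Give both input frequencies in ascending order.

fs/2 = 15.2 kHz.
54.2 kHz mod fs = 23.8 kHz.
23.8 kHz > fs/2 = 15.2 kHz, folds to fs − 23.8 kHz = 6.6 kHz.
67.4 kHz mod fs = 6.6 kHz.
6.6 kHz ≤ fs/2 = 15.2 kHz, appears at 6.6 kHz.
37.6 kHz mod fs = 7.2 kHz.
7.2 kHz ≤ fs/2 = 15.2 kHz, appears at 7.2 kHz.
114.8 kHz mod fs = 23.6 kHz.
23.6 kHz > fs/2 = 15.2 kHz, folds to fs − 23.6 kHz = 6.8 kHz.
52 kHz mod fs = 21.6 kHz.
21.6 kHz > fs/2 = 15.2 kHz, folds to fs − 21.6 kHz = 8.8 kHz.
54.2 kHz and 67.4 kHz both map to 6.6 kHz.

54.2 kHz, 67.4 kHz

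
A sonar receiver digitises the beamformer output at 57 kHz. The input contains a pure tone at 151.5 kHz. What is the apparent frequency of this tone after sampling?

151.5 kHz mod fs = 37.5 kHz.
37.5 kHz > fs/2 = 28.5 kHz, folds to fs − 37.5 kHz = 19.5 kHz.

19.5 kHz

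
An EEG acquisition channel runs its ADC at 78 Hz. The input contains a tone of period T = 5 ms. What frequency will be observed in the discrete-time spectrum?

34 Hz

T = 5 ms → f = 1/T = 200 Hz.
200 Hz mod fs = 44 Hz.
44 Hz > fs/2 = 39 Hz, folds to fs − 44 Hz = 34 Hz.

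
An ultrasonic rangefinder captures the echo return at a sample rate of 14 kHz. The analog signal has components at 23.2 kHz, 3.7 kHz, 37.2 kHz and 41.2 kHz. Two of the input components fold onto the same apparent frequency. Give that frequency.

fs/2 = 7 kHz.
23.2 kHz mod fs = 9.2 kHz.
9.2 kHz > fs/2 = 7 kHz, folds to fs − 9.2 kHz = 4.8 kHz.
3.7 kHz ≤ fs/2 = 7 kHz, passes unchanged.
37.2 kHz mod fs = 9.2 kHz.
9.2 kHz > fs/2 = 7 kHz, folds to fs − 9.2 kHz = 4.8 kHz.
41.2 kHz mod fs = 13.2 kHz.
13.2 kHz > fs/2 = 7 kHz, folds to fs − 13.2 kHz = 0.8 kHz.
23.2 kHz and 37.2 kHz both map to 4.8 kHz.

4.8 kHz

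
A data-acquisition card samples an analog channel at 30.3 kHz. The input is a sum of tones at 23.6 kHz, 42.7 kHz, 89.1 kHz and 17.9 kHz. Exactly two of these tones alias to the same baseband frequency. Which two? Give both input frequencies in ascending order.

fs/2 = 15.15 kHz.
23.6 kHz > fs/2 = 15.15 kHz, folds to fs − 23.6 kHz = 6.7 kHz.
42.7 kHz mod fs = 12.4 kHz.
12.4 kHz ≤ fs/2 = 15.15 kHz, appears at 12.4 kHz.
89.1 kHz mod fs = 28.5 kHz.
28.5 kHz > fs/2 = 15.15 kHz, folds to fs − 28.5 kHz = 1.8 kHz.
17.9 kHz > fs/2 = 15.15 kHz, folds to fs − 17.9 kHz = 12.4 kHz.
17.9 kHz and 42.7 kHz both map to 12.4 kHz.

17.9 kHz, 42.7 kHz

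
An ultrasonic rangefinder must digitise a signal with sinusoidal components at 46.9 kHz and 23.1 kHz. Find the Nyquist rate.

Highest-frequency component: 46.9 kHz.
Nyquist rate = 2 × 46.9 kHz = 93.8 kHz.

93.8 kHz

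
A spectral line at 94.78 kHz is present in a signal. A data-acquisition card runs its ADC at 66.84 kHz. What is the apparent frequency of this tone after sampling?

94.78 kHz mod fs = 27.94 kHz.
27.94 kHz ≤ fs/2 = 33.42 kHz, appears at 27.94 kHz.

27.94 kHz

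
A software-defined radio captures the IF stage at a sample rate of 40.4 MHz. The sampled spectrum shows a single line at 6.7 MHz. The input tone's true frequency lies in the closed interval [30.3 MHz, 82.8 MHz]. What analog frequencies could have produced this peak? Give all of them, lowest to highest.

Frequencies that alias to 6.7 MHz are k·fs ± 6.7 MHz for integer k ≥ 0.
k=0: 6.7 MHz.
k=1: 33.7 MHz, 47.1 MHz.
k=2: 74.1 MHz, 87.5 MHz.
k=3: 114.5 MHz, 127.9 MHz.
Within [30.3 MHz, 82.8 MHz]: 33.7 MHz, 47.1 MHz, 74.1 MHz.

33.7 MHz, 47.1 MHz, 74.1 MHz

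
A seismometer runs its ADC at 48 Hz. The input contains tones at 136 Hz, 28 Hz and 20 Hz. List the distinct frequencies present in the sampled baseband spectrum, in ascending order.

fs/2 = 24 Hz.
136 Hz mod fs = 40 Hz.
40 Hz > fs/2 = 24 Hz, folds to fs − 40 Hz = 8 Hz.
28 Hz > fs/2 = 24 Hz, folds to fs − 28 Hz = 20 Hz.
20 Hz ≤ fs/2 = 24 Hz, passes unchanged.
Distinct values: {8 Hz, 20 Hz}.

8 Hz, 20 Hz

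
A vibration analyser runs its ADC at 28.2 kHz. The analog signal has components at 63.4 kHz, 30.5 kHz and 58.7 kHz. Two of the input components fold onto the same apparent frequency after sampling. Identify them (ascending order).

fs/2 = 14.1 kHz.
63.4 kHz mod fs = 7 kHz.
7 kHz ≤ fs/2 = 14.1 kHz, appears at 7 kHz.
30.5 kHz mod fs = 2.3 kHz.
2.3 kHz ≤ fs/2 = 14.1 kHz, appears at 2.3 kHz.
58.7 kHz mod fs = 2.3 kHz.
2.3 kHz ≤ fs/2 = 14.1 kHz, appears at 2.3 kHz.
30.5 kHz and 58.7 kHz both map to 2.3 kHz.

30.5 kHz, 58.7 kHz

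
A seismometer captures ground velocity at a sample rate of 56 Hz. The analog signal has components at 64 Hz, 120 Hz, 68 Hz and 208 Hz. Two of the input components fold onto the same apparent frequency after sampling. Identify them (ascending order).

64 Hz, 120 Hz

fs/2 = 28 Hz.
64 Hz mod fs = 8 Hz.
8 Hz ≤ fs/2 = 28 Hz, appears at 8 Hz.
120 Hz mod fs = 8 Hz.
8 Hz ≤ fs/2 = 28 Hz, appears at 8 Hz.
68 Hz mod fs = 12 Hz.
12 Hz ≤ fs/2 = 28 Hz, appears at 12 Hz.
208 Hz mod fs = 40 Hz.
40 Hz > fs/2 = 28 Hz, folds to fs − 40 Hz = 16 Hz.
64 Hz and 120 Hz both map to 8 Hz.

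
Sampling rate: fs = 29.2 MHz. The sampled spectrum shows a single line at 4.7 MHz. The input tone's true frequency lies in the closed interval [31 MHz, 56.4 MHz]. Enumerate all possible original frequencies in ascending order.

Frequencies that alias to 4.7 MHz are k·fs ± 4.7 MHz for integer k ≥ 0.
k=0: 4.7 MHz.
k=1: 24.5 MHz, 33.9 MHz.
k=2: 53.7 MHz, 63.1 MHz.
k=3: 82.9 MHz, 92.3 MHz.
Within [31 MHz, 56.4 MHz]: 33.9 MHz, 53.7 MHz.

33.9 MHz, 53.7 MHz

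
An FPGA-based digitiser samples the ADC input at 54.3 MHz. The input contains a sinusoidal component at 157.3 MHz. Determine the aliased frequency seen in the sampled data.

157.3 MHz mod fs = 48.7 MHz.
48.7 MHz > fs/2 = 27.15 MHz, folds to fs − 48.7 MHz = 5.6 MHz.

5.6 MHz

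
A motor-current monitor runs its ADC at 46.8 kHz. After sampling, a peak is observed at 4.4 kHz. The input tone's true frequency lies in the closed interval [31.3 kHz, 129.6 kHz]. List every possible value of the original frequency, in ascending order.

Frequencies that alias to 4.4 kHz are k·fs ± 4.4 kHz for integer k ≥ 0.
k=0: 4.4 kHz.
k=1: 42.4 kHz, 51.2 kHz.
k=2: 89.2 kHz, 98 kHz.
k=3: 136 kHz, 144.8 kHz.
Within [31.3 kHz, 129.6 kHz]: 42.4 kHz, 51.2 kHz, 89.2 kHz, 98 kHz.

42.4 kHz, 51.2 kHz, 89.2 kHz, 98 kHz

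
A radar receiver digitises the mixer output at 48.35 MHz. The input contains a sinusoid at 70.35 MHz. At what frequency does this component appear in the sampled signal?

70.35 MHz mod fs = 22 MHz.
22 MHz ≤ fs/2 = 24.175 MHz, appears at 22 MHz.

22 MHz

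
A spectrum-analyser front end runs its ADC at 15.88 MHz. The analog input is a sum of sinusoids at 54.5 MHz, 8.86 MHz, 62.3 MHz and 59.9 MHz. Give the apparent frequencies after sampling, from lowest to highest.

fs/2 = 7.94 MHz.
54.5 MHz mod fs = 6.86 MHz.
6.86 MHz ≤ fs/2 = 7.94 MHz, appears at 6.86 MHz.
8.86 MHz > fs/2 = 7.94 MHz, folds to fs − 8.86 MHz = 7.02 MHz.
62.3 MHz mod fs = 14.66 MHz.
14.66 MHz > fs/2 = 7.94 MHz, folds to fs − 14.66 MHz = 1.22 MHz.
59.9 MHz mod fs = 12.26 MHz.
12.26 MHz > fs/2 = 7.94 MHz, folds to fs − 12.26 MHz = 3.62 MHz.
Distinct values: {1.22 MHz, 3.62 MHz, 6.86 MHz, 7.02 MHz}.

1.22 MHz, 3.62 MHz, 6.86 MHz, 7.02 MHz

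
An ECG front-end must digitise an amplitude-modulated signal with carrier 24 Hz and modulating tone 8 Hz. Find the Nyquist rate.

64 Hz

AM sidebands sit at fc ± fm = 16 Hz and 32 Hz.
Highest-frequency component: 32 Hz.
Nyquist rate = 2 × 32 Hz = 64 Hz.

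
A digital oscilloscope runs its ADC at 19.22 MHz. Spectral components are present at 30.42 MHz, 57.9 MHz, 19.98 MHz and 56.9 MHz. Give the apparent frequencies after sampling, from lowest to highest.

0.24 MHz, 0.76 MHz, 8.02 MHz

fs/2 = 9.61 MHz.
30.42 MHz mod fs = 11.2 MHz.
11.2 MHz > fs/2 = 9.61 MHz, folds to fs − 11.2 MHz = 8.02 MHz.
57.9 MHz mod fs = 0.24 MHz.
0.24 MHz ≤ fs/2 = 9.61 MHz, appears at 0.24 MHz.
19.98 MHz mod fs = 0.76 MHz.
0.76 MHz ≤ fs/2 = 9.61 MHz, appears at 0.76 MHz.
56.9 MHz mod fs = 18.46 MHz.
18.46 MHz > fs/2 = 9.61 MHz, folds to fs − 18.46 MHz = 0.76 MHz.
Distinct values: {0.24 MHz, 0.76 MHz, 8.02 MHz}.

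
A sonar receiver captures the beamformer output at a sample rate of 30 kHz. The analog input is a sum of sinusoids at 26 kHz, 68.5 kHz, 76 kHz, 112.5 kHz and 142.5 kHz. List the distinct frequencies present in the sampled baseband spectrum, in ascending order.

fs/2 = 15 kHz.
26 kHz > fs/2 = 15 kHz, folds to fs − 26 kHz = 4 kHz.
68.5 kHz mod fs = 8.5 kHz.
8.5 kHz ≤ fs/2 = 15 kHz, appears at 8.5 kHz.
76 kHz mod fs = 16 kHz.
16 kHz > fs/2 = 15 kHz, folds to fs − 16 kHz = 14 kHz.
112.5 kHz mod fs = 22.5 kHz.
22.5 kHz > fs/2 = 15 kHz, folds to fs − 22.5 kHz = 7.5 kHz.
142.5 kHz mod fs = 22.5 kHz.
22.5 kHz > fs/2 = 15 kHz, folds to fs − 22.5 kHz = 7.5 kHz.
Distinct values: {4 kHz, 7.5 kHz, 8.5 kHz, 14 kHz}.

4 kHz, 7.5 kHz, 8.5 kHz, 14 kHz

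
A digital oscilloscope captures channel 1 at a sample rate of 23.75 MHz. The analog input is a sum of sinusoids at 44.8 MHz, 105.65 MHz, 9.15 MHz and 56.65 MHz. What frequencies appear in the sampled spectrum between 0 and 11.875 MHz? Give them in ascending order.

2.7 MHz, 9.15 MHz, 10.65 MHz

fs/2 = 11.875 MHz.
44.8 MHz mod fs = 21.05 MHz.
21.05 MHz > fs/2 = 11.875 MHz, folds to fs − 21.05 MHz = 2.7 MHz.
105.65 MHz mod fs = 10.65 MHz.
10.65 MHz ≤ fs/2 = 11.875 MHz, appears at 10.65 MHz.
9.15 MHz ≤ fs/2 = 11.875 MHz, passes unchanged.
56.65 MHz mod fs = 9.15 MHz.
9.15 MHz ≤ fs/2 = 11.875 MHz, appears at 9.15 MHz.
Distinct values: {2.7 MHz, 9.15 MHz, 10.65 MHz}.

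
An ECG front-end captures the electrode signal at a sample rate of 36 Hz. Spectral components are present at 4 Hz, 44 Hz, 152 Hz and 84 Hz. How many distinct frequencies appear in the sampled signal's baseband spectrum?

3

fs/2 = 18 Hz.
4 Hz ≤ fs/2 = 18 Hz, passes unchanged.
44 Hz mod fs = 8 Hz.
8 Hz ≤ fs/2 = 18 Hz, appears at 8 Hz.
152 Hz mod fs = 8 Hz.
8 Hz ≤ fs/2 = 18 Hz, appears at 8 Hz.
84 Hz mod fs = 12 Hz.
12 Hz ≤ fs/2 = 18 Hz, appears at 12 Hz.
Distinct values: {4 Hz, 8 Hz, 12 Hz} → 3.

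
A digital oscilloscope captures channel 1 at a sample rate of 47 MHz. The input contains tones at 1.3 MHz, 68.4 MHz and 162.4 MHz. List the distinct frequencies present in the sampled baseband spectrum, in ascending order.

fs/2 = 23.5 MHz.
1.3 MHz ≤ fs/2 = 23.5 MHz, passes unchanged.
68.4 MHz mod fs = 21.4 MHz.
21.4 MHz ≤ fs/2 = 23.5 MHz, appears at 21.4 MHz.
162.4 MHz mod fs = 21.4 MHz.
21.4 MHz ≤ fs/2 = 23.5 MHz, appears at 21.4 MHz.
Distinct values: {1.3 MHz, 21.4 MHz}.

1.3 MHz, 21.4 MHz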